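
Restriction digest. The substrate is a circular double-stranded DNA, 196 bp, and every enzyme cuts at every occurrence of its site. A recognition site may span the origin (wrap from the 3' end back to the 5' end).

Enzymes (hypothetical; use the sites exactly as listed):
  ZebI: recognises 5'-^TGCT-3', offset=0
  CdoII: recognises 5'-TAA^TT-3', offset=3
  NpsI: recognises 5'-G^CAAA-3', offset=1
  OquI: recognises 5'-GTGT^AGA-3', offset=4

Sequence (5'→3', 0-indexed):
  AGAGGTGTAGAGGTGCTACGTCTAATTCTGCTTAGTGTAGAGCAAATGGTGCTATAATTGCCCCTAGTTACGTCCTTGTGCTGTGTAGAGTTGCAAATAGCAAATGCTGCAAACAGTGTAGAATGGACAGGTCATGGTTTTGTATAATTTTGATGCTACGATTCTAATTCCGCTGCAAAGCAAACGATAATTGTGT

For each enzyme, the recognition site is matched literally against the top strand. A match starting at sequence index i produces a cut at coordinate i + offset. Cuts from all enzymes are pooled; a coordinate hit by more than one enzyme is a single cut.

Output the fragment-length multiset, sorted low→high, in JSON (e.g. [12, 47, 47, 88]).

[3,4,4,5,5,5,6,6,7,7,7,8,8,8,8,10,10,10,12,14,21,28]

Site scan:
  ZebI (TGCT, off=0): starts [13, 28, 49, 78, 104, 153] → cuts [13, 28, 49, 78, 104, 153]
  CdoII (TAATT, off=3): starts [22, 54, 144, 164, 187] → cuts [25, 57, 147, 167, 190]
  NpsI (GCAAA, off=1): starts [41, 92, 99, 108, 174, 179] → cuts [42, 93, 100, 109, 175, 180]
  OquI (GTGTAGA, off=4): starts [4, 34, 82, 115, 192] → cuts [0, 8, 38, 86, 119]

Pooled cuts: [0, 8, 13, 25, 28, 38, 42, 49, 57, 78, 86, 93, 100, 104, 109, 119, 147, 153, 167, 175, 180, 190]

Fragments:
  0→8: 8 bp
  8→13: 5 bp
  13→25: 12 bp
  25→28: 3 bp
  28→38: 10 bp
  38→42: 4 bp
  42→49: 7 bp
  49→57: 8 bp
  57→78: 21 bp
  78→86: 8 bp
  86→93: 7 bp
  93→100: 7 bp
  100→104: 4 bp
  104→109: 5 bp
  109→119: 10 bp
  119→147: 28 bp
  147→153: 6 bp
  153→167: 14 bp
  167→175: 8 bp
  175→180: 5 bp
  180→190: 10 bp
  190→0 (wrap): 196-190+0 = 6 bp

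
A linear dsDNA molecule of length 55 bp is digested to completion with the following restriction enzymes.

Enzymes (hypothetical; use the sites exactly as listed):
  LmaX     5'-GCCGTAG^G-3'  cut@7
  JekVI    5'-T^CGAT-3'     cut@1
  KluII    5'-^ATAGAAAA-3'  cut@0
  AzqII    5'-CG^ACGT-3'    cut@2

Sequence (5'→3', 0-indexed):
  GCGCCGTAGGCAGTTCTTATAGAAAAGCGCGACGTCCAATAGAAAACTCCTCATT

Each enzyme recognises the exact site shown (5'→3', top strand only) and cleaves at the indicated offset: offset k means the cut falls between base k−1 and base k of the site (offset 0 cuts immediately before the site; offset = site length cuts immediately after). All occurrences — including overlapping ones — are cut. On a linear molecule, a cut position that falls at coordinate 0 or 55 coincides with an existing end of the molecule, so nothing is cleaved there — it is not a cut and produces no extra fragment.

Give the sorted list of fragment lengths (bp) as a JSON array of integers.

[7,9,9,13,17]

Per-enzyme occurrences:
  LmaX (GCCGTAGG, off=7): starts [2] → cuts [9]
  JekVI (TCGAT, off=1): no sites
  KluII (ATAGAAAA, off=0): starts [18, 38] → cuts [18, 38]
  AzqII (CGACGT, off=2): starts [29] → cuts [31]

All cut coordinates (distinct, sorted): [9, 18, 31, 38]

Fragment lengths:
  [0,9): 9 bp
  [9,18): 9 bp
  [18,31): 13 bp
  [31,38): 7 bp
  [38,55): 17 bp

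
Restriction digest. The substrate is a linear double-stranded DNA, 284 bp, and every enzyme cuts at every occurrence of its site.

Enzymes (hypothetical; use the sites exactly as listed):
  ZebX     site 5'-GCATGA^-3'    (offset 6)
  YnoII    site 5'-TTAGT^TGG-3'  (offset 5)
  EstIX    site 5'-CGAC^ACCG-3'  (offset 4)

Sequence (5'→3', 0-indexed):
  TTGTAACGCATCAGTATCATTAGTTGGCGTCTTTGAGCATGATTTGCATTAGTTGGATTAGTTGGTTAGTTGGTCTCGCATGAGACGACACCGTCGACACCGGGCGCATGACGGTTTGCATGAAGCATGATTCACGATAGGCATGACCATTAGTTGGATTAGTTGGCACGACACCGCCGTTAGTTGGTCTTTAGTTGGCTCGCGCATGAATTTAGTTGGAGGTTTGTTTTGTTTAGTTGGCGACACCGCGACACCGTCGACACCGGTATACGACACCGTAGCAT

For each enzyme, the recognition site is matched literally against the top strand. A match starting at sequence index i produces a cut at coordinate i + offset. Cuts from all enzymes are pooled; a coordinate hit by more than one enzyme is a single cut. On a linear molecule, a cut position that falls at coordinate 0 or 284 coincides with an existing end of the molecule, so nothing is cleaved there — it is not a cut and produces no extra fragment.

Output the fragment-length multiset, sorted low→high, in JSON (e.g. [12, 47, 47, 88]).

[6,7,7,7,8,8,8,9,9,9,9,9,10,11,11,12,12,13,13,13,14,16,18,21,24]

Per-enzyme occurrences:
  ZebX GCATGA/6: at [36, 77, 105, 117, 124, 140, 203] ⇒ [42, 83, 111, 123, 130, 146, 209]
  YnoII TTAGTTGG/5: at [19, 48, 57, 65, 149, 158, 179, 190, 211, 232] ⇒ [24, 53, 62, 70, 154, 163, 184, 195, 216, 237]
  EstIX CGACACCG/4: at [85, 94, 168, 240, 248, 257, 270] ⇒ [89, 98, 172, 244, 252, 261, 274]

All cut coordinates (distinct, sorted): [24, 42, 53, 62, 70, 83, 89, 98, 111, 123, 130, 146, 154, 163, 172, 184, 195, 209, 216, 237, 244, 252, 261, 274]

Fragments:
  [0,24): 24 bp
  [24,42): 18 bp
  [42,53): 11 bp
  [53,62): 9 bp
  [62,70): 8 bp
  [70,83): 13 bp
  [83,89): 6 bp
  [89,98): 9 bp
  [98,111): 13 bp
  [111,123): 12 bp
  [123,130): 7 bp
  [130,146): 16 bp
  [146,154): 8 bp
  [154,163): 9 bp
  [163,172): 9 bp
  [172,184): 12 bp
  [184,195): 11 bp
  [195,209): 14 bp
  [209,216): 7 bp
  [216,237): 21 bp
  [237,244): 7 bp
  [244,252): 8 bp
  [252,261): 9 bp
  [261,274): 13 bp
  [274,284): 10 bp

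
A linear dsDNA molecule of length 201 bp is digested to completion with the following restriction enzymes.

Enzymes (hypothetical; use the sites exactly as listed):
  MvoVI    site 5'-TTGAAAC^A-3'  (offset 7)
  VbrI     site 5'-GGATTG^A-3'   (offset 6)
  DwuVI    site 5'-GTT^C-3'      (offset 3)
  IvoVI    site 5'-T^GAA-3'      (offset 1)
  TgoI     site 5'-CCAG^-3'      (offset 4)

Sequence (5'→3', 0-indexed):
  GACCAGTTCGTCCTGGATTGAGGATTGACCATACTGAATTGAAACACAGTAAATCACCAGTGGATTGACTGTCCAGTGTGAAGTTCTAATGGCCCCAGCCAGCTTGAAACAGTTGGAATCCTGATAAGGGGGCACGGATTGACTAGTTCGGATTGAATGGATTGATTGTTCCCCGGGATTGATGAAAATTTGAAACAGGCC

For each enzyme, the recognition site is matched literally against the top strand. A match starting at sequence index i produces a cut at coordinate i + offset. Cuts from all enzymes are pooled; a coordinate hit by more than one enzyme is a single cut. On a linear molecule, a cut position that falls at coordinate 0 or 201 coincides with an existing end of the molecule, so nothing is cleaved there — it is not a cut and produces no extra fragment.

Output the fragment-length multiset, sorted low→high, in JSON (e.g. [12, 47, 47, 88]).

Per-enzyme occurrences:
  MvoVI TTGAAACA/7: at [38, 103, 189] ⇒ [45, 110, 196]
  VbrI GGATTGA/6: at [14, 21, 61, 135, 149, 158, 175] ⇒ [20, 27, 67, 141, 155, 164, 181]
  DwuVI GTTC/3: at [5, 82, 145, 167] ⇒ [8, 85, 148, 170]
  IvoVI TGAA/1: at [34, 39, 78, 104, 153, 182, 190] ⇒ [35, 40, 79, 105, 154, 183, 191]
  TgoI CCAG/4: at [2, 56, 72, 94, 98] ⇒ [6, 60, 76, 98, 102]

All cut coordinates (distinct, sorted): [6, 8, 20, 27, 35, 40, 45, 60, 67, 76, 79, 85, 98, 102, 105, 110, 141, 148, 154, 155, 164, 170, 181, 183, 191, 196]

Fragment lengths:
  [0,6): 6 bp
  [6,8): 2 bp
  [8,20): 12 bp
  [20,27): 7 bp
  [27,35): 8 bp
  [35,40): 5 bp
  [40,45): 5 bp
  [45,60): 15 bp
  [60,67): 7 bp
  [67,76): 9 bp
  [76,79): 3 bp
  [79,85): 6 bp
  [85,98): 13 bp
  [98,102): 4 bp
  [102,105): 3 bp
  [105,110): 5 bp
  [110,141): 31 bp
  [141,148): 7 bp
  [148,154): 6 bp
  [154,155): 1 bp
  [155,164): 9 bp
  [164,170): 6 bp
  [170,181): 11 bp
  [181,183): 2 bp
  [183,191): 8 bp
  [191,196): 5 bp
  [196,201): 5 bp

[1,2,2,3,3,4,5,5,5,5,5,6,6,6,6,7,7,7,8,8,9,9,11,12,13,15,31]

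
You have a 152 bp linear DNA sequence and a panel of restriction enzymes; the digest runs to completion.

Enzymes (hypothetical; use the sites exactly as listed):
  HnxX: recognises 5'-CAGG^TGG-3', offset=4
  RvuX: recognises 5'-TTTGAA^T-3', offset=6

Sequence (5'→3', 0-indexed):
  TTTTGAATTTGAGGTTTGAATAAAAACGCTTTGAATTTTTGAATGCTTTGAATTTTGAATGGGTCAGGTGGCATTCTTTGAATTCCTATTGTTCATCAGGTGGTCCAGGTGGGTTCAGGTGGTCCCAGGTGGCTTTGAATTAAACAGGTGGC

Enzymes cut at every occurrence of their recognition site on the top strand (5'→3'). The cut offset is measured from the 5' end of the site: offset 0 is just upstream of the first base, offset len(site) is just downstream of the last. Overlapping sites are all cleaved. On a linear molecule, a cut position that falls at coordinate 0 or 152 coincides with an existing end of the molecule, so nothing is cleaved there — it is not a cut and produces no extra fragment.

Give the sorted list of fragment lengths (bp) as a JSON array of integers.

Scan for sites:
  HnxX (CAGGTGG, off=4): starts [64, 96, 105, 115, 125, 144] → cuts [68, 100, 109, 119, 129, 148]
  RvuX (TTTGAAT, off=6): starts [1, 14, 29, 37, 46, 53, 76, 133] → cuts [7, 20, 35, 43, 52, 59, 82, 139]

Pooled cuts: [7, 20, 35, 43, 52, 59, 68, 82, 100, 109, 119, 129, 139, 148]

Fragments:
  [0,7): 7 bp
  [7,20): 13 bp
  [20,35): 15 bp
  [35,43): 8 bp
  [43,52): 9 bp
  [52,59): 7 bp
  [59,68): 9 bp
  [68,82): 14 bp
  [82,100): 18 bp
  [100,109): 9 bp
  [109,119): 10 bp
  [119,129): 10 bp
  [129,139): 10 bp
  [139,148): 9 bp
  [148,152): 4 bp

[4,7,7,8,9,9,9,9,10,10,10,13,14,15,18]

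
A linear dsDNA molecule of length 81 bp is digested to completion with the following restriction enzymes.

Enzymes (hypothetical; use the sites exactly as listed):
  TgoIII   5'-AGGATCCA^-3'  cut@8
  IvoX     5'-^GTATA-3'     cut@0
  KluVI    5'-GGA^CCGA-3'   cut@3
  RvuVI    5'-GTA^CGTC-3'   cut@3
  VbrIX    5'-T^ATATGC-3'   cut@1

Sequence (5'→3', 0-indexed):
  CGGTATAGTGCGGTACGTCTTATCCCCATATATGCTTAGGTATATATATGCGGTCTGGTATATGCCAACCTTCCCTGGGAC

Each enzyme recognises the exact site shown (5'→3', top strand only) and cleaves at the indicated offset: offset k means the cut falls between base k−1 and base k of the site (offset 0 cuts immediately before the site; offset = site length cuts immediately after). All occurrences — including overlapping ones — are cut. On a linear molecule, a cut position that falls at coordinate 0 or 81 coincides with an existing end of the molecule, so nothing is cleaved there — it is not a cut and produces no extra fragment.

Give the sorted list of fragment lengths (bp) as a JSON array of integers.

[2,2,6,10,12,13,14,22]

Scan for sites:
  TgoIII (AGGATCCA, off=8): no sites
  IvoX (GTATA, off=0): starts [2, 39, 57] → cuts [2, 39, 57]
  KluVI (GGACCGA, off=3): no sites
  RvuVI (GTACGTC, off=3): starts [12] → cuts [15]
  VbrIX (TATATGC, off=1): starts [28, 44, 58] → cuts [29, 45, 59]

Pooled cuts: [2, 15, 29, 39, 45, 57, 59]

Fragment lengths:
  [0,2): 2 bp
  [2,15): 13 bp
  [15,29): 14 bp
  [29,39): 10 bp
  [39,45): 6 bp
  [45,57): 12 bp
  [57,59): 2 bp
  [59,81): 22 bp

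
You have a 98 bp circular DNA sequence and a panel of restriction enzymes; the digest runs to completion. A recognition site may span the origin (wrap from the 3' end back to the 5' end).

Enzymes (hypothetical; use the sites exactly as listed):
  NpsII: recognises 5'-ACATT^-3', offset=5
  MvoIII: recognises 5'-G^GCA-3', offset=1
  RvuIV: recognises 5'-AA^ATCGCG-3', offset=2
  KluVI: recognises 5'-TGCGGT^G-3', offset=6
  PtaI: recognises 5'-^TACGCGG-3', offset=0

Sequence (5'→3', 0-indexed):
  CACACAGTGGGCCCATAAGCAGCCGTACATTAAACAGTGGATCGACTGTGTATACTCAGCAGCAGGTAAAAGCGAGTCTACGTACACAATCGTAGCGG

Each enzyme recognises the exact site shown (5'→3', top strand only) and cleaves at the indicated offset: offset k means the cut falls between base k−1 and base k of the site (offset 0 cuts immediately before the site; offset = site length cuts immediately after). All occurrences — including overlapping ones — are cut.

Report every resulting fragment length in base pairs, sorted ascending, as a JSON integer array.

Per-enzyme occurrences:
  NpsII (ACATT, off=5): starts [26] → cuts [31]
  MvoIII (GGCA, off=1): starts [96] → cuts [97]
  RvuIV (AAATCGCG, off=2): no sites
  KluVI (TGCGGTG, off=6): no sites
  PtaI (TACGCGG, off=0): no sites

Pooled cuts: [31, 97]

Fragment lengths:
  31→97: 66 bp
  97→31 (wrap): 98-97+31 = 32 bp

[32,66]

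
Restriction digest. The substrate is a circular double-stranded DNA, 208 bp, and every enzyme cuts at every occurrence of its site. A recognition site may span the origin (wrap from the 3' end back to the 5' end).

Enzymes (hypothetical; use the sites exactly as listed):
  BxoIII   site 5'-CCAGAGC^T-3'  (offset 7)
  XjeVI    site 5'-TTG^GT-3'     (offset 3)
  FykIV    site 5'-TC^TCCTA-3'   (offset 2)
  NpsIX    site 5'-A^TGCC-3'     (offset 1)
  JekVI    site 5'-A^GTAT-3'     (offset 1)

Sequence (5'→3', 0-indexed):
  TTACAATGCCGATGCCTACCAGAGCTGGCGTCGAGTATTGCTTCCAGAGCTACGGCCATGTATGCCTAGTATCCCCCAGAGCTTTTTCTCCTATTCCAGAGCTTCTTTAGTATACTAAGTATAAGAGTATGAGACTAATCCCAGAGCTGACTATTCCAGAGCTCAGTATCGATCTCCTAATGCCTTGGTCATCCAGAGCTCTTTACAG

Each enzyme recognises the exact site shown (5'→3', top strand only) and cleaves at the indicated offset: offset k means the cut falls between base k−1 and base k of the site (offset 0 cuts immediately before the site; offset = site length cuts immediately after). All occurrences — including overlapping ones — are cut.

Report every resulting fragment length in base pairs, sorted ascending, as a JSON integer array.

[3,6,6,6,6,7,7,8,9,9,9,12,12,13,14,14,15,15,16,21]

Scan for sites:
  BxoIII CCAGAGCT/7: at [18, 43, 75, 95, 140, 155, 192] ⇒ [25, 50, 82, 102, 147, 162, 199]
  XjeVI TTGGT/3: at [184] ⇒ [187]
  FykIV TCTCCTA/2: at [86, 172] ⇒ [88, 174]
  NpsIX ATGCC/1: at [5, 11, 61, 179] ⇒ [6, 12, 62, 180]
  JekVI AGTAT/1: at [33, 67, 108, 117, 125, 164] ⇒ [34, 68, 109, 118, 126, 165]

All cut coordinates (distinct, sorted): [6, 12, 25, 34, 50, 62, 68, 82, 88, 102, 109, 118, 126, 147, 162, 165, 174, 180, 187, 199]

Fragments:
  6→12: 6 bp
  12→25: 13 bp
  25→34: 9 bp
  34→50: 16 bp
  50→62: 12 bp
  62→68: 6 bp
  68→82: 14 bp
  82→88: 6 bp
  88→102: 14 bp
  102→109: 7 bp
  109→118: 9 bp
  118→126: 8 bp
  126→147: 21 bp
  147→162: 15 bp
  162→165: 3 bp
  165→174: 9 bp
  174→180: 6 bp
  180→187: 7 bp
  187→199: 12 bp
  199→6 (wrap): 208-199+6 = 15 bp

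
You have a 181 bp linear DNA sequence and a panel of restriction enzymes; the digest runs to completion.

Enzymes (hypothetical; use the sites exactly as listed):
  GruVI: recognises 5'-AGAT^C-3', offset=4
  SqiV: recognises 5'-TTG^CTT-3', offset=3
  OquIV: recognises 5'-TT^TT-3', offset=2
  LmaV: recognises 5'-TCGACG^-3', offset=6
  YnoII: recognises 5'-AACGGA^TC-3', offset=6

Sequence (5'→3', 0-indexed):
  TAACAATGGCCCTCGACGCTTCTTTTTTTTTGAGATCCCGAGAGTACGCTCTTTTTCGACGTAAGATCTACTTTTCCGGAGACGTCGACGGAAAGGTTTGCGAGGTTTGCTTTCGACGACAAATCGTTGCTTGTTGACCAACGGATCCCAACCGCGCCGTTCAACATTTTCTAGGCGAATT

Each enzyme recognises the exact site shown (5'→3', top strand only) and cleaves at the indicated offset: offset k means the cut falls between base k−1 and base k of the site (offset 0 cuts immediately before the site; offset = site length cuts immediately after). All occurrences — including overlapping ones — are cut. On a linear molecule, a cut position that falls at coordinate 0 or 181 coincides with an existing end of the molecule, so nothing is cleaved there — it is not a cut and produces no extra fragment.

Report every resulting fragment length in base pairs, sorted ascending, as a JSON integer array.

Scan for sites:
  GruVI AGATC/4: at [32, 63] ⇒ [36, 67]
  SqiV TTGCTT/3: at [106, 126] ⇒ [109, 129]
  OquIV TTTT/2: at [22, 23, 24, 25, 26, 27, 51, 52, 71, 166] ⇒ [24, 25, 26, 27, 28, 29, 53, 54, 73, 168]
  LmaV TCGACG/6: at [12, 55, 84, 112] ⇒ [18, 61, 90, 118]
  YnoII AACGGATC/6: at [139] ⇒ [145]

All cut coordinates (distinct, sorted): [18, 24, 25, 26, 27, 28, 29, 36, 53, 54, 61, 67, 73, 90, 109, 118, 129, 145, 168]

Fragment lengths:
  [0,18): 18 bp
  [18,24): 6 bp
  [24,25): 1 bp
  [25,26): 1 bp
  [26,27): 1 bp
  [27,28): 1 bp
  [28,29): 1 bp
  [29,36): 7 bp
  [36,53): 17 bp
  [53,54): 1 bp
  [54,61): 7 bp
  [61,67): 6 bp
  [67,73): 6 bp
  [73,90): 17 bp
  [90,109): 19 bp
  [109,118): 9 bp
  [118,129): 11 bp
  [129,145): 16 bp
  [145,168): 23 bp
  [168,181): 13 bp

[1,1,1,1,1,1,6,6,6,7,7,9,11,13,16,17,17,18,19,23]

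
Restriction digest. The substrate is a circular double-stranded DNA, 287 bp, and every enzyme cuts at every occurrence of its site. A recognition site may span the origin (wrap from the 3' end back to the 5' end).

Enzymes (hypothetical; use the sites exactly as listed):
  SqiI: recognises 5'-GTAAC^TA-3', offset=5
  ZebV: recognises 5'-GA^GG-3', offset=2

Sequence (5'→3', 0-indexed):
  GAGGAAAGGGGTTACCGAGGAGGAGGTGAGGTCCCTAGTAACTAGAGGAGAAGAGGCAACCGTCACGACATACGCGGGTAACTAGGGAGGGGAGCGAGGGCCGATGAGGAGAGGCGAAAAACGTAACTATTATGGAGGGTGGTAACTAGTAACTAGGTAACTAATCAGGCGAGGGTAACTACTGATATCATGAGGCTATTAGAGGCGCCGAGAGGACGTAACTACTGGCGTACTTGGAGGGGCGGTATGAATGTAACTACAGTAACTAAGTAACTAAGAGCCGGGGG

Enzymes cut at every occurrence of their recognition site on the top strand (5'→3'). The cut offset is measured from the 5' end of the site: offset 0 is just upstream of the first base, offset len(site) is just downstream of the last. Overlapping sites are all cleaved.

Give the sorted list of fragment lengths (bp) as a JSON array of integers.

[3,3,4,5,5,6,7,7,8,8,8,9,9,9,9,10,10,10,10,11,13,14,15,15,16,16,19,28]

Per-enzyme occurrences:
  SqiI GTAACTA/5: at [37, 77, 122, 141, 148, 156, 174, 217, 252, 261, 269] ⇒ [42, 82, 127, 146, 153, 161, 179, 222, 257, 266, 274]
  ZebV GAGG/2: at [0, 16, 19, 22, 27, 44, 52, 86, 95, 105, 110, 134, 170, 191, 201, 211, 236] ⇒ [2, 18, 21, 24, 29, 46, 54, 88, 97, 107, 112, 136, 172, 193, 203, 213, 238]

Pooled cuts: [2, 18, 21, 24, 29, 42, 46, 54, 82, 88, 97, 107, 112, 127, 136, 146, 153, 161, 172, 179, 193, 203, 213, 222, 238, 257, 266, 274]

Fragment lengths:
  2→18: 16 bp
  18→21: 3 bp
  21→24: 3 bp
  24→29: 5 bp
  29→42: 13 bp
  42→46: 4 bp
  46→54: 8 bp
  54→82: 28 bp
  82→88: 6 bp
  88→97: 9 bp
  97→107: 10 bp
  107→112: 5 bp
  112→127: 15 bp
  127→136: 9 bp
  136→146: 10 bp
  146→153: 7 bp
  153→161: 8 bp
  161→172: 11 bp
  172→179: 7 bp
  179→193: 14 bp
  193→203: 10 bp
  203→213: 10 bp
  213→222: 9 bp
  222→238: 16 bp
  238→257: 19 bp
  257→266: 9 bp
  266→274: 8 bp
  274→2 (wrap): 287-274+2 = 15 bp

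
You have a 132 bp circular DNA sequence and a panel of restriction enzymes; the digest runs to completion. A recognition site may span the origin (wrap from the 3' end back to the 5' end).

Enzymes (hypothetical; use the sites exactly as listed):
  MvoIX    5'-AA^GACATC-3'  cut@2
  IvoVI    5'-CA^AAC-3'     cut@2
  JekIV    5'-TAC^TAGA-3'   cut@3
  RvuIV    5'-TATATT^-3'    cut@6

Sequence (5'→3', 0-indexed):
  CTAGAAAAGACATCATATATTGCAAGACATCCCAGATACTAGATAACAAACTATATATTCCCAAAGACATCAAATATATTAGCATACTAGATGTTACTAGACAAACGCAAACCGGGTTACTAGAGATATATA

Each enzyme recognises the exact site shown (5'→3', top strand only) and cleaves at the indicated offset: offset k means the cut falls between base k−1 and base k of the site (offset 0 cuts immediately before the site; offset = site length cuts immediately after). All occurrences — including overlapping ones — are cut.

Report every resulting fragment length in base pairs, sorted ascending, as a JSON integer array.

Scan for sites:
  MvoIX AAGACATC/2: at [6, 23, 63] ⇒ [8, 25, 65]
  IvoVI CAAAC/2: at [46, 101, 107] ⇒ [48, 103, 109]
  JekIV TACTAGA/3: at [36, 84, 94, 117, 130] ⇒ [1, 39, 87, 97, 120]
  RvuIV TATATT/6: at [15, 53, 74] ⇒ [21, 59, 80]

All cut coordinates (distinct, sorted): [1, 8, 21, 25, 39, 48, 59, 65, 80, 87, 97, 103, 109, 120]

Fragments:
  1→8: 7 bp
  8→21: 13 bp
  21→25: 4 bp
  25→39: 14 bp
  39→48: 9 bp
  48→59: 11 bp
  59→65: 6 bp
  65→80: 15 bp
  80→87: 7 bp
  87→97: 10 bp
  97→103: 6 bp
  103→109: 6 bp
  109→120: 11 bp
  120→1 (wrap): 132-120+1 = 13 bp

[4,6,6,6,7,7,9,10,11,11,13,13,14,15]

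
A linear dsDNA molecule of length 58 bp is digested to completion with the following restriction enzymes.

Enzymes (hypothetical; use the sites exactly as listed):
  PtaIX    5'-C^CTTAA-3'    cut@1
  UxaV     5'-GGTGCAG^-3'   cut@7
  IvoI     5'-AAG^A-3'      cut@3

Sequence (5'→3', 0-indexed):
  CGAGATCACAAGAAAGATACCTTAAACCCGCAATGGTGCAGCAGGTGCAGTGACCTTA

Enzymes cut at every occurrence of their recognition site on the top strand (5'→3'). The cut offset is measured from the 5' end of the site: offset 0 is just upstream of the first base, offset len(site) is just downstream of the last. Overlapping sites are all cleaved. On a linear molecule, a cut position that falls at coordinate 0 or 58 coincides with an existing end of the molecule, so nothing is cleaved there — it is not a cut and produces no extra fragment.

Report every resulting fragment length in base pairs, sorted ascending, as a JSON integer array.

Per-enzyme occurrences:
  PtaIX (CCTTAA, off=1): starts [19] → cuts [20]
  UxaV (GGTGCAG, off=7): starts [34, 43] → cuts [41, 50]
  IvoI (AAGA, off=3): starts [9, 13] → cuts [12, 16]

All cut coordinates (distinct, sorted): [12, 16, 20, 41, 50]

Fragments:
  [0,12): 12 bp
  [12,16): 4 bp
  [16,20): 4 bp
  [20,41): 21 bp
  [41,50): 9 bp
  [50,58): 8 bp

[4,4,8,9,12,21]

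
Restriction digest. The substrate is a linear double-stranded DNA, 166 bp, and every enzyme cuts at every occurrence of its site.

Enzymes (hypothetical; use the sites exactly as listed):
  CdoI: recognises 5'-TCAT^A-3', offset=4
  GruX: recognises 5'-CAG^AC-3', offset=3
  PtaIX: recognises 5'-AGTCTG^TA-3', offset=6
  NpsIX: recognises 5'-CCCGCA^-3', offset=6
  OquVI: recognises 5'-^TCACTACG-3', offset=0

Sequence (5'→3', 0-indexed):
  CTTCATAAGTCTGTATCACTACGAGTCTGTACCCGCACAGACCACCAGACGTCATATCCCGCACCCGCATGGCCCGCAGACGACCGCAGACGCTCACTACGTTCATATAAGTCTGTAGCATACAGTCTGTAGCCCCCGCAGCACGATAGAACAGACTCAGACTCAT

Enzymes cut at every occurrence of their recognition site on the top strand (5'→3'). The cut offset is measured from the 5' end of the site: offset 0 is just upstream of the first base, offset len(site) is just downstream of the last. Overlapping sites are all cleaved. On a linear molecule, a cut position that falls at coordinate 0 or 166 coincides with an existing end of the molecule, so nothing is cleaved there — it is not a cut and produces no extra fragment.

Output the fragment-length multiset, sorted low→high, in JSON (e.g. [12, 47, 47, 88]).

[1,2,3,4,6,6,6,6,7,7,8,8,8,9,9,10,11,13,14,14,14]

Scan for sites:
  CdoI TCATA/4: at [2, 51, 102] ⇒ [6, 55, 106]
  GruX CAGAC/3: at [37, 45, 76, 86, 151, 157] ⇒ [40, 48, 79, 89, 154, 160]
  PtaIX AGTCTGTA/6: at [7, 23, 109, 123] ⇒ [13, 29, 115, 129]
  NpsIX CCCGCA/6: at [31, 57, 63, 72, 134] ⇒ [37, 63, 69, 78, 140]
  OquVI TCACTACG/0: at [15, 93] ⇒ [15, 93]

Pooled cuts: [6, 13, 15, 29, 37, 40, 48, 55, 63, 69, 78, 79, 89, 93, 106, 115, 129, 140, 154, 160]

Fragments:
  [0,6): 6 bp
  [6,13): 7 bp
  [13,15): 2 bp
  [15,29): 14 bp
  [29,37): 8 bp
  [37,40): 3 bp
  [40,48): 8 bp
  [48,55): 7 bp
  [55,63): 8 bp
  [63,69): 6 bp
  [69,78): 9 bp
  [78,79): 1 bp
  [79,89): 10 bp
  [89,93): 4 bp
  [93,106): 13 bp
  [106,115): 9 bp
  [115,129): 14 bp
  [129,140): 11 bp
  [140,154): 14 bp
  [154,160): 6 bp
  [160,166): 6 bp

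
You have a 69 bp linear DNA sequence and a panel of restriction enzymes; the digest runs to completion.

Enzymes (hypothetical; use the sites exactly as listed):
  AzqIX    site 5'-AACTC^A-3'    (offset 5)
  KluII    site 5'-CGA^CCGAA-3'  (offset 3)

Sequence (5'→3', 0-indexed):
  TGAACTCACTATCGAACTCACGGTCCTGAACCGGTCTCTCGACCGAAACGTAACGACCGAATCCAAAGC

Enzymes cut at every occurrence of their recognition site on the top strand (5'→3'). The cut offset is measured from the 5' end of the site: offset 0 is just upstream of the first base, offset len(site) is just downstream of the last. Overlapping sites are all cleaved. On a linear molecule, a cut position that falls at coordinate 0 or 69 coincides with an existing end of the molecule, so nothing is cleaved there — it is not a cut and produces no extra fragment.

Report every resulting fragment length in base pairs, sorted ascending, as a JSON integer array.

[7,12,13,14,23]

Per-enzyme occurrences:
  AzqIX AACTCA/5: at [2, 14] ⇒ [7, 19]
  KluII CGACCGAA/3: at [39, 53] ⇒ [42, 56]

Pooled cuts: [7, 19, 42, 56]

Fragment lengths:
  [0,7): 7 bp
  [7,19): 12 bp
  [19,42): 23 bp
  [42,56): 14 bp
  [56,69): 13 bp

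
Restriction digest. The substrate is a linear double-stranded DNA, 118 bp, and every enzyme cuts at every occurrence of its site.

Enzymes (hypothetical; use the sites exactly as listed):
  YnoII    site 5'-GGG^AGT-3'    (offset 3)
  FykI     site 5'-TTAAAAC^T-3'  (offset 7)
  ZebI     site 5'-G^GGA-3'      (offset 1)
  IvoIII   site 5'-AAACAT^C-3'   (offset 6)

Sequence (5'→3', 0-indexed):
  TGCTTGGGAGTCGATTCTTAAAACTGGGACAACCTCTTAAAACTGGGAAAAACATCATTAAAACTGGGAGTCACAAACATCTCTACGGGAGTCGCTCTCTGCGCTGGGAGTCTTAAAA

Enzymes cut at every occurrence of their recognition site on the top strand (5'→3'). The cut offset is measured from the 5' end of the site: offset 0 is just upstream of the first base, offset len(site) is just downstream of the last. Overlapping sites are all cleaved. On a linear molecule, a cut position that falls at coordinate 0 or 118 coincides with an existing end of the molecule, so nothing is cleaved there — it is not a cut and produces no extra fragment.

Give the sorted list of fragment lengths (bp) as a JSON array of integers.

[2,2,2,2,2,2,2,6,7,9,10,10,12,16,17,17]

Scan for sites:
  YnoII GGGAGT/3: at [5, 65, 86, 105] ⇒ [8, 68, 89, 108]
  FykI TTAAAACT/7: at [17, 36, 57] ⇒ [24, 43, 64]
  ZebI GGGA/1: at [5, 25, 44, 65, 86, 105] ⇒ [6, 26, 45, 66, 87, 106]
  IvoIII AAACATC/6: at [49, 74] ⇒ [55, 80]

All cut coordinates (distinct, sorted): [6, 8, 24, 26, 43, 45, 55, 64, 66, 68, 80, 87, 89, 106, 108]

Fragments:
  [0,6): 6 bp
  [6,8): 2 bp
  [8,24): 16 bp
  [24,26): 2 bp
  [26,43): 17 bp
  [43,45): 2 bp
  [45,55): 10 bp
  [55,64): 9 bp
  [64,66): 2 bp
  [66,68): 2 bp
  [68,80): 12 bp
  [80,87): 7 bp
  [87,89): 2 bp
  [89,106): 17 bp
  [106,108): 2 bp
  [108,118): 10 bp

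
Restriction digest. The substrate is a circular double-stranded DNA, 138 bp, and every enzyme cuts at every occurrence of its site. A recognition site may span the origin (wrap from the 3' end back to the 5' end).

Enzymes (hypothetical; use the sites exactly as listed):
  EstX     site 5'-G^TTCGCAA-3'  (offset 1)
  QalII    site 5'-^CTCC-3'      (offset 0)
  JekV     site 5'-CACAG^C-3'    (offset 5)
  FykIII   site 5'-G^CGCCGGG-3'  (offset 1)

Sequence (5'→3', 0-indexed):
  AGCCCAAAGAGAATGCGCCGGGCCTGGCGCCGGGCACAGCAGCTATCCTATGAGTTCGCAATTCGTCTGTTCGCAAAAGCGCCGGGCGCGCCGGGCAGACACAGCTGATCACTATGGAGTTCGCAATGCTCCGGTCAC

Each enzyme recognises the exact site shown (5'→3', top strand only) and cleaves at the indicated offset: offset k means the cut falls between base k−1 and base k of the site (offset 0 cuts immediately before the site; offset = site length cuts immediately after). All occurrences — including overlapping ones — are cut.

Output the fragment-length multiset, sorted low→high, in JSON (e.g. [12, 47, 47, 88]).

Scan for sites:
  EstX GTTCGCAA/1: at [53, 68, 118] ⇒ [54, 69, 119]
  QalII CTCC/0: at [128] ⇒ [128]
  JekV CACAGC/5: at [34, 99, 135] ⇒ [2, 39, 104]
  FykIII GCGCCGGG/1: at [14, 26, 78, 87] ⇒ [15, 27, 79, 88]

Pooled cuts: [2, 15, 27, 39, 54, 69, 79, 88, 104, 119, 128]

Fragments:
  2→15: 13 bp
  15→27: 12 bp
  27→39: 12 bp
  39→54: 15 bp
  54→69: 15 bp
  69→79: 10 bp
  79→88: 9 bp
  88→104: 16 bp
  104→119: 15 bp
  119→128: 9 bp
  128→2 (wrap): 138-128+2 = 12 bp

[9,9,10,12,12,12,13,15,15,15,16]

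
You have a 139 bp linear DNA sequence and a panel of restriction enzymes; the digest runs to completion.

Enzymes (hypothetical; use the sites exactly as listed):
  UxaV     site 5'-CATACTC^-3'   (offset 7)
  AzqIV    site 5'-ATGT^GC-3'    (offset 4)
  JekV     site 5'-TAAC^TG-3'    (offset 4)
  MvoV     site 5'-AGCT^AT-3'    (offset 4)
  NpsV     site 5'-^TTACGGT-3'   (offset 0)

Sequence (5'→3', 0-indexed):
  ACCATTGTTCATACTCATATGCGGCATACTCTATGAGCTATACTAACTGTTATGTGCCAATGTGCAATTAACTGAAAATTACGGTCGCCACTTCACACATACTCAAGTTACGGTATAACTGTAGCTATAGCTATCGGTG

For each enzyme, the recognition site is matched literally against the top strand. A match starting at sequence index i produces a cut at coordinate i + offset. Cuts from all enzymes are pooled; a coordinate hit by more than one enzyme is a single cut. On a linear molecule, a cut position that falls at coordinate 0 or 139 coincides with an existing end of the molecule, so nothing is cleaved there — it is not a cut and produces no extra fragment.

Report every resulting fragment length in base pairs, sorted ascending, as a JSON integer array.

Per-enzyme occurrences:
  UxaV (CATACTC, off=7): starts [9, 24, 97] → cuts [16, 31, 104]
  AzqIV (ATGTGC, off=4): starts [51, 59] → cuts [55, 63]
  JekV (TAACTG, off=4): starts [43, 68, 115] → cuts [47, 72, 119]
  MvoV (AGCTAT, off=4): starts [35, 122, 128] → cuts [39, 126, 132]
  NpsV (TTACGGT, off=0): starts [78, 107] → cuts [78, 107]

Pooled cuts: [16, 31, 39, 47, 55, 63, 72, 78, 104, 107, 119, 126, 132]

Fragment lengths:
  [0,16): 16 bp
  [16,31): 15 bp
  [31,39): 8 bp
  [39,47): 8 bp
  [47,55): 8 bp
  [55,63): 8 bp
  [63,72): 9 bp
  [72,78): 6 bp
  [78,104): 26 bp
  [104,107): 3 bp
  [107,119): 12 bp
  [119,126): 7 bp
  [126,132): 6 bp
  [132,139): 7 bp

[3,6,6,7,7,8,8,8,8,9,12,15,16,26]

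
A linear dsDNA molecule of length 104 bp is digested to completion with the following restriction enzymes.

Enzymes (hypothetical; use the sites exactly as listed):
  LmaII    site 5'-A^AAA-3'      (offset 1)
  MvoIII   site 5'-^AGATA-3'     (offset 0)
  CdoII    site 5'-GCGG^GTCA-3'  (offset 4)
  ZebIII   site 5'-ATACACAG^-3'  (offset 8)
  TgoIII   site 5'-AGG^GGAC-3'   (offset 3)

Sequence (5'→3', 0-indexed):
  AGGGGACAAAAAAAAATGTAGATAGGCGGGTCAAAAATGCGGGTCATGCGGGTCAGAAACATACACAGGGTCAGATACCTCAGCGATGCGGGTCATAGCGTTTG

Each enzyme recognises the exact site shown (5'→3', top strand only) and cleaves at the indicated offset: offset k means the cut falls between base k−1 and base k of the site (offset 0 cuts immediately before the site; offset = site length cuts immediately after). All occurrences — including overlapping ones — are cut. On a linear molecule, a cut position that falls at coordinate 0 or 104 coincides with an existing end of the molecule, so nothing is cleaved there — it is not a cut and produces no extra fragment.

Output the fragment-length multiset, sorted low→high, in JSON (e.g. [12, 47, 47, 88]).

Scan for sites:
  LmaII AAAA/1: at [7, 8, 9, 10, 11, 12, 32, 33] ⇒ [8, 9, 10, 11, 12, 13, 33, 34]
  MvoIII AGATA/0: at [19, 72] ⇒ [19, 72]
  CdoII GCGGGTCA/4: at [25, 38, 47, 87] ⇒ [29, 42, 51, 91]
  ZebIII ATACACAG/8: at [60] ⇒ [68]
  TgoIII AGGGGAC/3: at [0] ⇒ [3]

Pooled cuts: [3, 8, 9, 10, 11, 12, 13, 19, 29, 33, 34, 42, 51, 68, 72, 91]

Fragments:
  [0,3): 3 bp
  [3,8): 5 bp
  [8,9): 1 bp
  [9,10): 1 bp
  [10,11): 1 bp
  [11,12): 1 bp
  [12,13): 1 bp
  [13,19): 6 bp
  [19,29): 10 bp
  [29,33): 4 bp
  [33,34): 1 bp
  [34,42): 8 bp
  [42,51): 9 bp
  [51,68): 17 bp
  [68,72): 4 bp
  [72,91): 19 bp
  [91,104): 13 bp

[1,1,1,1,1,1,3,4,4,5,6,8,9,10,13,17,19]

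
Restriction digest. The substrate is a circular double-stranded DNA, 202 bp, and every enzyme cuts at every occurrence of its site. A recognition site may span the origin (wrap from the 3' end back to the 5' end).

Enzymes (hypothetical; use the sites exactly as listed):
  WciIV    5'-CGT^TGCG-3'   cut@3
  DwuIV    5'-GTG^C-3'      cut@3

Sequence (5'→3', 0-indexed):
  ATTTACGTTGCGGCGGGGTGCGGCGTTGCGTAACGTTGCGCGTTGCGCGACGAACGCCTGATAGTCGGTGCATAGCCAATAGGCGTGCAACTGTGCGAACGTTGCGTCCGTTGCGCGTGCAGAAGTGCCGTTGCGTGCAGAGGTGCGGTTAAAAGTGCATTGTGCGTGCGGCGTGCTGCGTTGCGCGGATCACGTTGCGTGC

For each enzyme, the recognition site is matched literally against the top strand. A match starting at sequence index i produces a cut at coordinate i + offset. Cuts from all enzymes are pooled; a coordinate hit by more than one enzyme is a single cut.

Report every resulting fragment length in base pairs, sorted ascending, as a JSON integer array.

Site scan:
  WciIV CGTTGCG/3: at [5, 23, 33, 40, 99, 108, 128, 178, 192] ⇒ [8, 26, 36, 43, 102, 111, 131, 181, 195]
  DwuIV GTGC/3: at [17, 67, 84, 92, 116, 124, 134, 142, 154, 161, 165, 172, 198] ⇒ [20, 70, 87, 95, 119, 127, 137, 145, 157, 164, 168, 175, 201]

All cut coordinates (distinct, sorted): [8, 20, 26, 36, 43, 70, 87, 95, 102, 111, 119, 127, 131, 137, 145, 157, 164, 168, 175, 181, 195, 201]

Fragments:
  8→20: 12 bp
  20→26: 6 bp
  26→36: 10 bp
  36→43: 7 bp
  43→70: 27 bp
  70→87: 17 bp
  87→95: 8 bp
  95→102: 7 bp
  102→111: 9 bp
  111→119: 8 bp
  119→127: 8 bp
  127→131: 4 bp
  131→137: 6 bp
  137→145: 8 bp
  145→157: 12 bp
  157→164: 7 bp
  164→168: 4 bp
  168→175: 7 bp
  175→181: 6 bp
  181→195: 14 bp
  195→201: 6 bp
  201→8 (wrap): 202-201+8 = 9 bp

[4,4,6,6,6,6,7,7,7,7,8,8,8,8,9,9,10,12,12,14,17,27]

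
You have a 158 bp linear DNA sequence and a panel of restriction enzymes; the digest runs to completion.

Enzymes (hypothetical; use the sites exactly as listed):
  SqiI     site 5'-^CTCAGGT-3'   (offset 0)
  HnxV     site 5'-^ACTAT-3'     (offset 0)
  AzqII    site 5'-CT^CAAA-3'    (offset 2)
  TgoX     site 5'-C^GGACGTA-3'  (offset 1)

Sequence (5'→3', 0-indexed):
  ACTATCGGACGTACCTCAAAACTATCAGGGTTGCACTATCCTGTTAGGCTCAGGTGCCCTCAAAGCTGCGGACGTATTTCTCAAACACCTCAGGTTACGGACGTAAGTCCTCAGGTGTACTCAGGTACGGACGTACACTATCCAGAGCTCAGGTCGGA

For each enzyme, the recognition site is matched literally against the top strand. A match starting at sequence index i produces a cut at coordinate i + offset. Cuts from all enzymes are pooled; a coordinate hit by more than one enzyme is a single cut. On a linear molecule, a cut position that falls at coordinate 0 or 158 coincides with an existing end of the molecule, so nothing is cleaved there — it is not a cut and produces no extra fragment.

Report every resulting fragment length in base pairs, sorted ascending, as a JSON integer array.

[4,6,7,8,9,9,10,10,10,11,11,11,12,12,14,14]

Per-enzyme occurrences:
  SqiI CTCAGGT/0: at [48, 88, 109, 119, 147] ⇒ [48, 88, 109, 119, 147]
  HnxV ACTAT/0: at [0, 20, 34, 136] ⇒ [20, 34, 136] (position 0 is a terminus of the linear molecule — no cut)
  AzqII CTCAAA/2: at [14, 58, 79] ⇒ [16, 60, 81]
  TgoX CGGACGTA/1: at [5, 68, 97, 127] ⇒ [6, 69, 98, 128]

Pooled cuts: [6, 16, 20, 34, 48, 60, 69, 81, 88, 98, 109, 119, 128, 136, 147]

Fragment lengths:
  [0,6): 6 bp
  [6,16): 10 bp
  [16,20): 4 bp
  [20,34): 14 bp
  [34,48): 14 bp
  [48,60): 12 bp
  [60,69): 9 bp
  [69,81): 12 bp
  [81,88): 7 bp
  [88,98): 10 bp
  [98,109): 11 bp
  [109,119): 10 bp
  [119,128): 9 bp
  [128,136): 8 bp
  [136,147): 11 bp
  [147,158): 11 bp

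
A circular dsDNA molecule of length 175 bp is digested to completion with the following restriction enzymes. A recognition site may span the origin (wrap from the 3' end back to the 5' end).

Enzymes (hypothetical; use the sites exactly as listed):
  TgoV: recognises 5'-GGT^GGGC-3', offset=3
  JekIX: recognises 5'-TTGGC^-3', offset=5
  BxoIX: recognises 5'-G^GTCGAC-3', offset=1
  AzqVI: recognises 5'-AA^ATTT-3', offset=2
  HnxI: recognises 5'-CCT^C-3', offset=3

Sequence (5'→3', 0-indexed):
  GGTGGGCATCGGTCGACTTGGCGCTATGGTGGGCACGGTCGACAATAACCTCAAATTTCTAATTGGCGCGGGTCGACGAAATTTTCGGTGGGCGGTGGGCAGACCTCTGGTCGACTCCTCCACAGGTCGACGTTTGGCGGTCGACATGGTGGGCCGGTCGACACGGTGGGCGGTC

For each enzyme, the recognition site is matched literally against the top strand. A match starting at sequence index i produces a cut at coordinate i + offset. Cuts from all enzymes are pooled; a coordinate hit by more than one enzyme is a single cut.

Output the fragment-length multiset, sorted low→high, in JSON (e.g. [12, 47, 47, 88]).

Scan for sites:
  TgoV (GGTGGGC, off=3): starts [0, 27, 86, 93, 147, 164] → cuts [3, 30, 89, 96, 150, 167]
  JekIX (TTGGC, off=5): starts [17, 62, 133] → cuts [22, 67, 138]
  BxoIX (GGTCGAC, off=1): starts [10, 36, 70, 108, 124, 138, 155] → cuts [11, 37, 71, 109, 125, 139, 156]
  AzqVI (AAATTT, off=2): starts [52, 78] → cuts [54, 80]
  HnxI (CCTC, off=3): starts [48, 103, 116] → cuts [51, 106, 119]

All cut coordinates (distinct, sorted): [3, 11, 22, 30, 37, 51, 54, 67, 71, 80, 89, 96, 106, 109, 119, 125, 138, 139, 150, 156, 167]

Fragments:
  3→11: 8 bp
  11→22: 11 bp
  22→30: 8 bp
  30→37: 7 bp
  37→51: 14 bp
  51→54: 3 bp
  54→67: 13 bp
  67→71: 4 bp
  71→80: 9 bp
  80→89: 9 bp
  89→96: 7 bp
  96→106: 10 bp
  106→109: 3 bp
  109→119: 10 bp
  119→125: 6 bp
  125→138: 13 bp
  138→139: 1 bp
  139→150: 11 bp
  150→156: 6 bp
  156→167: 11 bp
  167→3 (wrap): 175-167+3 = 11 bp

[1,3,3,4,6,6,7,7,8,8,9,9,10,10,11,11,11,11,13,13,14]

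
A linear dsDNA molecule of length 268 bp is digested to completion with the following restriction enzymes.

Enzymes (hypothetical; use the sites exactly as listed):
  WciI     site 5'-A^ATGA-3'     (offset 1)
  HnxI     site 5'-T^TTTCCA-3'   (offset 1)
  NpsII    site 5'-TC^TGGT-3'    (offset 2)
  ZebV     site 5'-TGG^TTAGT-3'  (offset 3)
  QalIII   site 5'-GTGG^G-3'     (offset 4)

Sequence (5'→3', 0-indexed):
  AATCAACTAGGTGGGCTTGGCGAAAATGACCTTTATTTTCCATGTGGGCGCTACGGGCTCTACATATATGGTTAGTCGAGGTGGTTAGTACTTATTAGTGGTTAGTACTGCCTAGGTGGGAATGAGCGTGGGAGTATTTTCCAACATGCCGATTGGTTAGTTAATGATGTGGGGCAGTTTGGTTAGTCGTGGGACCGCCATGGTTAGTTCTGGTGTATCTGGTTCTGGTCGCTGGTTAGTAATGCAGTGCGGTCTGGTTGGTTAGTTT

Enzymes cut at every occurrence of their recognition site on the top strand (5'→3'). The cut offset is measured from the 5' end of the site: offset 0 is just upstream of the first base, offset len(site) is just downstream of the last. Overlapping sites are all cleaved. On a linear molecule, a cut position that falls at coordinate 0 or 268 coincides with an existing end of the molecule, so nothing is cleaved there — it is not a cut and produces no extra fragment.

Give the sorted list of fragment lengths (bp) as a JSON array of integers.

Site scan:
  WciI AATGA/1: at [24, 120, 162] ⇒ [25, 121, 163]
  HnxI TTTTCCA/1: at [35, 136] ⇒ [36, 137]
  NpsII TCTGGT/2: at [208, 217, 223, 252] ⇒ [210, 219, 225, 254]
  ZebV TGGTTAGT/3: at [68, 81, 98, 153, 179, 200, 232, 258] ⇒ [71, 84, 101, 156, 182, 203, 235, 261]
  QalIII GTGGG/4: at [10, 43, 115, 127, 168, 188] ⇒ [14, 47, 119, 131, 172, 192]

Pooled cuts: [14, 25, 36, 47, 71, 84, 101, 119, 121, 131, 137, 156, 163, 172, 182, 192, 203, 210, 219, 225, 235, 254, 261]

Fragments:
  [0,14): 14 bp
  [14,25): 11 bp
  [25,36): 11 bp
  [36,47): 11 bp
  [47,71): 24 bp
  [71,84): 13 bp
  [84,101): 17 bp
  [101,119): 18 bp
  [119,121): 2 bp
  [121,131): 10 bp
  [131,137): 6 bp
  [137,156): 19 bp
  [156,163): 7 bp
  [163,172): 9 bp
  [172,182): 10 bp
  [182,192): 10 bp
  [192,203): 11 bp
  [203,210): 7 bp
  [210,219): 9 bp
  [219,225): 6 bp
  [225,235): 10 bp
  [235,254): 19 bp
  [254,261): 7 bp
  [261,268): 7 bp

[2,6,6,7,7,7,7,9,9,10,10,10,10,11,11,11,11,13,14,17,18,19,19,24]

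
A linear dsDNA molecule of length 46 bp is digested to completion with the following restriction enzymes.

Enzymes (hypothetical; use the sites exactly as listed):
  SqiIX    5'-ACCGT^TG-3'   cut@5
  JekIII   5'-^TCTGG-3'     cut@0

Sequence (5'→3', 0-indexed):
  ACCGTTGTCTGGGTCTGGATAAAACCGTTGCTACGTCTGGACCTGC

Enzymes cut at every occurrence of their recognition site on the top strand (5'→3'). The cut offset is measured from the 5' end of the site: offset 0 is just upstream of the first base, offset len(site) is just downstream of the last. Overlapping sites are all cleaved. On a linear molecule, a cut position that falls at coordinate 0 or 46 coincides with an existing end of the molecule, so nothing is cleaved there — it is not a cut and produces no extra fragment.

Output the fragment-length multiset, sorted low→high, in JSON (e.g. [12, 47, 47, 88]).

Site scan:
  SqiIX ACCGTTG/5: at [0, 23] ⇒ [5, 28]
  JekIII TCTGG/0: at [7, 13, 35] ⇒ [7, 13, 35]

All cut coordinates (distinct, sorted): [5, 7, 13, 28, 35]

Fragment lengths:
  [0,5): 5 bp
  [5,7): 2 bp
  [7,13): 6 bp
  [13,28): 15 bp
  [28,35): 7 bp
  [35,46): 11 bp

[2,5,6,7,11,15]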